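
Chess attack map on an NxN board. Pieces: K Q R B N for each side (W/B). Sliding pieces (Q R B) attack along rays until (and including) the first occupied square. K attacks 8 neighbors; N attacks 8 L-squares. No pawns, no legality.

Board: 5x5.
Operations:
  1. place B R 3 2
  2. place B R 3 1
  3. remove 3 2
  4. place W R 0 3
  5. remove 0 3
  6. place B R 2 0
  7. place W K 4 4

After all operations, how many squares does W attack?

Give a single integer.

Answer: 3

Derivation:
Op 1: place BR@(3,2)
Op 2: place BR@(3,1)
Op 3: remove (3,2)
Op 4: place WR@(0,3)
Op 5: remove (0,3)
Op 6: place BR@(2,0)
Op 7: place WK@(4,4)
Per-piece attacks for W:
  WK@(4,4): attacks (4,3) (3,4) (3,3)
Union (3 distinct): (3,3) (3,4) (4,3)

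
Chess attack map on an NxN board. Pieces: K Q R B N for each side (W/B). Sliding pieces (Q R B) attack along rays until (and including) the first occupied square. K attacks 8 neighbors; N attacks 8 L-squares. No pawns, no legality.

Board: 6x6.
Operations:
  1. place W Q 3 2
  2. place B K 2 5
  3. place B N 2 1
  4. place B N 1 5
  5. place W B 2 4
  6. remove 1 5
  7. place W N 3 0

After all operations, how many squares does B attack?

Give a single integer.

Answer: 11

Derivation:
Op 1: place WQ@(3,2)
Op 2: place BK@(2,5)
Op 3: place BN@(2,1)
Op 4: place BN@(1,5)
Op 5: place WB@(2,4)
Op 6: remove (1,5)
Op 7: place WN@(3,0)
Per-piece attacks for B:
  BN@(2,1): attacks (3,3) (4,2) (1,3) (0,2) (4,0) (0,0)
  BK@(2,5): attacks (2,4) (3,5) (1,5) (3,4) (1,4)
Union (11 distinct): (0,0) (0,2) (1,3) (1,4) (1,5) (2,4) (3,3) (3,4) (3,5) (4,0) (4,2)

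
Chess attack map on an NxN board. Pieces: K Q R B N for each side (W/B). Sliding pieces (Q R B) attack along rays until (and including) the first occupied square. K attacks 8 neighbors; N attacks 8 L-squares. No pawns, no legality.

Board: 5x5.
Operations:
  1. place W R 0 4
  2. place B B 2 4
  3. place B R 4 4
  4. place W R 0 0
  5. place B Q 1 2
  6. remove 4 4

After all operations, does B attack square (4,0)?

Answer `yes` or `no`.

Op 1: place WR@(0,4)
Op 2: place BB@(2,4)
Op 3: place BR@(4,4)
Op 4: place WR@(0,0)
Op 5: place BQ@(1,2)
Op 6: remove (4,4)
Per-piece attacks for B:
  BQ@(1,2): attacks (1,3) (1,4) (1,1) (1,0) (2,2) (3,2) (4,2) (0,2) (2,3) (3,4) (2,1) (3,0) (0,3) (0,1)
  BB@(2,4): attacks (3,3) (4,2) (1,3) (0,2)
B attacks (4,0): no

Answer: no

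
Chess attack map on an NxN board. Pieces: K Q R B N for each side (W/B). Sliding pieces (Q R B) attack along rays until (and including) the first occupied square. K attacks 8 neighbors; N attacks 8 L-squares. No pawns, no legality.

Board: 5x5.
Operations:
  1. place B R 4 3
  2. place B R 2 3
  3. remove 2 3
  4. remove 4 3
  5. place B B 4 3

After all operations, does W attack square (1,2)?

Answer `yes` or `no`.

Answer: no

Derivation:
Op 1: place BR@(4,3)
Op 2: place BR@(2,3)
Op 3: remove (2,3)
Op 4: remove (4,3)
Op 5: place BB@(4,3)
Per-piece attacks for W:
W attacks (1,2): no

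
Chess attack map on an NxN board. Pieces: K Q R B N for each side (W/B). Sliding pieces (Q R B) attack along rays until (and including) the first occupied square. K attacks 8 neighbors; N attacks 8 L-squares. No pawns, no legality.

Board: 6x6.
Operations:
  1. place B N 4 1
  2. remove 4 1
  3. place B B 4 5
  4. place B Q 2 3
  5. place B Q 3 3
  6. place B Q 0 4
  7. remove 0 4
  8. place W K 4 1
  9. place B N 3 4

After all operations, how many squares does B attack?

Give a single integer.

Answer: 28

Derivation:
Op 1: place BN@(4,1)
Op 2: remove (4,1)
Op 3: place BB@(4,5)
Op 4: place BQ@(2,3)
Op 5: place BQ@(3,3)
Op 6: place BQ@(0,4)
Op 7: remove (0,4)
Op 8: place WK@(4,1)
Op 9: place BN@(3,4)
Per-piece attacks for B:
  BQ@(2,3): attacks (2,4) (2,5) (2,2) (2,1) (2,0) (3,3) (1,3) (0,3) (3,4) (3,2) (4,1) (1,4) (0,5) (1,2) (0,1) [ray(1,0) blocked at (3,3); ray(1,1) blocked at (3,4); ray(1,-1) blocked at (4,1)]
  BQ@(3,3): attacks (3,4) (3,2) (3,1) (3,0) (4,3) (5,3) (2,3) (4,4) (5,5) (4,2) (5,1) (2,4) (1,5) (2,2) (1,1) (0,0) [ray(0,1) blocked at (3,4); ray(-1,0) blocked at (2,3)]
  BN@(3,4): attacks (5,5) (1,5) (4,2) (5,3) (2,2) (1,3)
  BB@(4,5): attacks (5,4) (3,4) [ray(-1,-1) blocked at (3,4)]
Union (28 distinct): (0,0) (0,1) (0,3) (0,5) (1,1) (1,2) (1,3) (1,4) (1,5) (2,0) (2,1) (2,2) (2,3) (2,4) (2,5) (3,0) (3,1) (3,2) (3,3) (3,4) (4,1) (4,2) (4,3) (4,4) (5,1) (5,3) (5,4) (5,5)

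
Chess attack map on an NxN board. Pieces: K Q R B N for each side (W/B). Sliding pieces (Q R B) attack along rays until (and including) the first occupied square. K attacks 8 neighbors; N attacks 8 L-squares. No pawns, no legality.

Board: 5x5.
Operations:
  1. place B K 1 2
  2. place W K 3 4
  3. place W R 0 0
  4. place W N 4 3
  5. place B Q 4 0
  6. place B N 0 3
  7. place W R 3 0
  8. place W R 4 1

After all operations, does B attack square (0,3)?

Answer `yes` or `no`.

Op 1: place BK@(1,2)
Op 2: place WK@(3,4)
Op 3: place WR@(0,0)
Op 4: place WN@(4,3)
Op 5: place BQ@(4,0)
Op 6: place BN@(0,3)
Op 7: place WR@(3,0)
Op 8: place WR@(4,1)
Per-piece attacks for B:
  BN@(0,3): attacks (2,4) (1,1) (2,2)
  BK@(1,2): attacks (1,3) (1,1) (2,2) (0,2) (2,3) (2,1) (0,3) (0,1)
  BQ@(4,0): attacks (4,1) (3,0) (3,1) (2,2) (1,3) (0,4) [ray(0,1) blocked at (4,1); ray(-1,0) blocked at (3,0)]
B attacks (0,3): yes

Answer: yes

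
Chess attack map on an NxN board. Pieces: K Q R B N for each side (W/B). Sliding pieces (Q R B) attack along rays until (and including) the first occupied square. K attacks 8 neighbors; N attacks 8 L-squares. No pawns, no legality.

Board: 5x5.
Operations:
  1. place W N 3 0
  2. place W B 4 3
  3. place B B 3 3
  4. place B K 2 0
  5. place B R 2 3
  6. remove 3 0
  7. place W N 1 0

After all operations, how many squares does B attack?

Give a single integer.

Op 1: place WN@(3,0)
Op 2: place WB@(4,3)
Op 3: place BB@(3,3)
Op 4: place BK@(2,0)
Op 5: place BR@(2,3)
Op 6: remove (3,0)
Op 7: place WN@(1,0)
Per-piece attacks for B:
  BK@(2,0): attacks (2,1) (3,0) (1,0) (3,1) (1,1)
  BR@(2,3): attacks (2,4) (2,2) (2,1) (2,0) (3,3) (1,3) (0,3) [ray(0,-1) blocked at (2,0); ray(1,0) blocked at (3,3)]
  BB@(3,3): attacks (4,4) (4,2) (2,4) (2,2) (1,1) (0,0)
Union (14 distinct): (0,0) (0,3) (1,0) (1,1) (1,3) (2,0) (2,1) (2,2) (2,4) (3,0) (3,1) (3,3) (4,2) (4,4)

Answer: 14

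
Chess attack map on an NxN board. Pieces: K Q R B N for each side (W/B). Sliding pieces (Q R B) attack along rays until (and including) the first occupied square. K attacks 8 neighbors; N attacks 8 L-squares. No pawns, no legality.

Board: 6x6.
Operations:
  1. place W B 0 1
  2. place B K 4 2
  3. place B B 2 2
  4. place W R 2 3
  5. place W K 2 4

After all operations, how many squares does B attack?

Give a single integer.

Answer: 15

Derivation:
Op 1: place WB@(0,1)
Op 2: place BK@(4,2)
Op 3: place BB@(2,2)
Op 4: place WR@(2,3)
Op 5: place WK@(2,4)
Per-piece attacks for B:
  BB@(2,2): attacks (3,3) (4,4) (5,5) (3,1) (4,0) (1,3) (0,4) (1,1) (0,0)
  BK@(4,2): attacks (4,3) (4,1) (5,2) (3,2) (5,3) (5,1) (3,3) (3,1)
Union (15 distinct): (0,0) (0,4) (1,1) (1,3) (3,1) (3,2) (3,3) (4,0) (4,1) (4,3) (4,4) (5,1) (5,2) (5,3) (5,5)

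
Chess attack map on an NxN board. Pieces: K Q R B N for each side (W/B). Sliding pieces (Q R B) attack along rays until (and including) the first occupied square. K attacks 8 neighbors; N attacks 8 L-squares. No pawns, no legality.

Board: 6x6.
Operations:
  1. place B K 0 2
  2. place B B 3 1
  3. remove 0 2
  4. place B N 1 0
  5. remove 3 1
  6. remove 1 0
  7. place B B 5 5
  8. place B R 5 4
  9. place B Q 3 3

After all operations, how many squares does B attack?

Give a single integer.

Answer: 24

Derivation:
Op 1: place BK@(0,2)
Op 2: place BB@(3,1)
Op 3: remove (0,2)
Op 4: place BN@(1,0)
Op 5: remove (3,1)
Op 6: remove (1,0)
Op 7: place BB@(5,5)
Op 8: place BR@(5,4)
Op 9: place BQ@(3,3)
Per-piece attacks for B:
  BQ@(3,3): attacks (3,4) (3,5) (3,2) (3,1) (3,0) (4,3) (5,3) (2,3) (1,3) (0,3) (4,4) (5,5) (4,2) (5,1) (2,4) (1,5) (2,2) (1,1) (0,0) [ray(1,1) blocked at (5,5)]
  BR@(5,4): attacks (5,5) (5,3) (5,2) (5,1) (5,0) (4,4) (3,4) (2,4) (1,4) (0,4) [ray(0,1) blocked at (5,5)]
  BB@(5,5): attacks (4,4) (3,3) [ray(-1,-1) blocked at (3,3)]
Union (24 distinct): (0,0) (0,3) (0,4) (1,1) (1,3) (1,4) (1,5) (2,2) (2,3) (2,4) (3,0) (3,1) (3,2) (3,3) (3,4) (3,5) (4,2) (4,3) (4,4) (5,0) (5,1) (5,2) (5,3) (5,5)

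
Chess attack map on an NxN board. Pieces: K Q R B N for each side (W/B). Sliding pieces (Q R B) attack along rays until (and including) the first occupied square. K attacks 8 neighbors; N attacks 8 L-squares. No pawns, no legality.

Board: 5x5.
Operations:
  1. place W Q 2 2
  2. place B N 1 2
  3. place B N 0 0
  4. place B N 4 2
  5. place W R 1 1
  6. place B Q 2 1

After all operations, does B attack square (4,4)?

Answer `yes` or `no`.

Op 1: place WQ@(2,2)
Op 2: place BN@(1,2)
Op 3: place BN@(0,0)
Op 4: place BN@(4,2)
Op 5: place WR@(1,1)
Op 6: place BQ@(2,1)
Per-piece attacks for B:
  BN@(0,0): attacks (1,2) (2,1)
  BN@(1,2): attacks (2,4) (3,3) (0,4) (2,0) (3,1) (0,0)
  BQ@(2,1): attacks (2,2) (2,0) (3,1) (4,1) (1,1) (3,2) (4,3) (3,0) (1,2) (1,0) [ray(0,1) blocked at (2,2); ray(-1,0) blocked at (1,1); ray(-1,1) blocked at (1,2)]
  BN@(4,2): attacks (3,4) (2,3) (3,0) (2,1)
B attacks (4,4): no

Answer: no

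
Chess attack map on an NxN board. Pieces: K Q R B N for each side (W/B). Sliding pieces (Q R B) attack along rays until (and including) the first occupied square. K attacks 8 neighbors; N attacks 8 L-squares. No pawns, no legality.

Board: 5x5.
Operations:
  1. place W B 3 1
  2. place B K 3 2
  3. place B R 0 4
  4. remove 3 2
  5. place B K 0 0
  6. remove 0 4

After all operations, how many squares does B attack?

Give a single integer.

Op 1: place WB@(3,1)
Op 2: place BK@(3,2)
Op 3: place BR@(0,4)
Op 4: remove (3,2)
Op 5: place BK@(0,0)
Op 6: remove (0,4)
Per-piece attacks for B:
  BK@(0,0): attacks (0,1) (1,0) (1,1)
Union (3 distinct): (0,1) (1,0) (1,1)

Answer: 3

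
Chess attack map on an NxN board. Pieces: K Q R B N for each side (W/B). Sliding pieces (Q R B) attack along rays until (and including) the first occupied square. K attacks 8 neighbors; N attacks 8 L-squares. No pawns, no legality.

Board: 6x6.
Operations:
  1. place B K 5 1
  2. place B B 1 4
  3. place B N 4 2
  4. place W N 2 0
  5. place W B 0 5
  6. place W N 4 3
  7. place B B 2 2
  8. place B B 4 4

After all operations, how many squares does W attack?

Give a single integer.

Op 1: place BK@(5,1)
Op 2: place BB@(1,4)
Op 3: place BN@(4,2)
Op 4: place WN@(2,0)
Op 5: place WB@(0,5)
Op 6: place WN@(4,3)
Op 7: place BB@(2,2)
Op 8: place BB@(4,4)
Per-piece attacks for W:
  WB@(0,5): attacks (1,4) [ray(1,-1) blocked at (1,4)]
  WN@(2,0): attacks (3,2) (4,1) (1,2) (0,1)
  WN@(4,3): attacks (5,5) (3,5) (2,4) (5,1) (3,1) (2,2)
Union (11 distinct): (0,1) (1,2) (1,4) (2,2) (2,4) (3,1) (3,2) (3,5) (4,1) (5,1) (5,5)

Answer: 11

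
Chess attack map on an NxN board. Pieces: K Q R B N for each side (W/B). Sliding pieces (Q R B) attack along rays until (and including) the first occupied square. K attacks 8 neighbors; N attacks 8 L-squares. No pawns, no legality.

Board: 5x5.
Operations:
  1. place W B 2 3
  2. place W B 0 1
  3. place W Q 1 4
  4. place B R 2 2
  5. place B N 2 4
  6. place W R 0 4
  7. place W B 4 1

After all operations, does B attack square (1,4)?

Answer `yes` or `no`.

Op 1: place WB@(2,3)
Op 2: place WB@(0,1)
Op 3: place WQ@(1,4)
Op 4: place BR@(2,2)
Op 5: place BN@(2,4)
Op 6: place WR@(0,4)
Op 7: place WB@(4,1)
Per-piece attacks for B:
  BR@(2,2): attacks (2,3) (2,1) (2,0) (3,2) (4,2) (1,2) (0,2) [ray(0,1) blocked at (2,3)]
  BN@(2,4): attacks (3,2) (4,3) (1,2) (0,3)
B attacks (1,4): no

Answer: no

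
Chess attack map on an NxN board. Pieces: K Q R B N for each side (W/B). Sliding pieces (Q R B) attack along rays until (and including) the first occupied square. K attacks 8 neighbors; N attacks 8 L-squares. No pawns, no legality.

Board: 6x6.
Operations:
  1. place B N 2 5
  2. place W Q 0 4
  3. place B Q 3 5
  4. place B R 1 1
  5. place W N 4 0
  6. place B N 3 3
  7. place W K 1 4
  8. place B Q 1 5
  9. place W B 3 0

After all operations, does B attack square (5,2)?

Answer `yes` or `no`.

Answer: yes

Derivation:
Op 1: place BN@(2,5)
Op 2: place WQ@(0,4)
Op 3: place BQ@(3,5)
Op 4: place BR@(1,1)
Op 5: place WN@(4,0)
Op 6: place BN@(3,3)
Op 7: place WK@(1,4)
Op 8: place BQ@(1,5)
Op 9: place WB@(3,0)
Per-piece attacks for B:
  BR@(1,1): attacks (1,2) (1,3) (1,4) (1,0) (2,1) (3,1) (4,1) (5,1) (0,1) [ray(0,1) blocked at (1,4)]
  BQ@(1,5): attacks (1,4) (2,5) (0,5) (2,4) (3,3) (0,4) [ray(0,-1) blocked at (1,4); ray(1,0) blocked at (2,5); ray(1,-1) blocked at (3,3); ray(-1,-1) blocked at (0,4)]
  BN@(2,5): attacks (3,3) (4,4) (1,3) (0,4)
  BN@(3,3): attacks (4,5) (5,4) (2,5) (1,4) (4,1) (5,2) (2,1) (1,2)
  BQ@(3,5): attacks (3,4) (3,3) (4,5) (5,5) (2,5) (4,4) (5,3) (2,4) (1,3) (0,2) [ray(0,-1) blocked at (3,3); ray(-1,0) blocked at (2,5)]
B attacks (5,2): yes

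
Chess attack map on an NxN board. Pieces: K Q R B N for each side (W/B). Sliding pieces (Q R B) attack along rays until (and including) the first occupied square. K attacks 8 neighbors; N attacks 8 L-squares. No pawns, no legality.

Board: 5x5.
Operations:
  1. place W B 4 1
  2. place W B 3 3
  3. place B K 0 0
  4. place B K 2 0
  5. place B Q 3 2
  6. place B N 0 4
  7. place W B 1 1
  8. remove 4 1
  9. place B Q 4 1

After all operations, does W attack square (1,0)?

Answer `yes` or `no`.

Answer: no

Derivation:
Op 1: place WB@(4,1)
Op 2: place WB@(3,3)
Op 3: place BK@(0,0)
Op 4: place BK@(2,0)
Op 5: place BQ@(3,2)
Op 6: place BN@(0,4)
Op 7: place WB@(1,1)
Op 8: remove (4,1)
Op 9: place BQ@(4,1)
Per-piece attacks for W:
  WB@(1,1): attacks (2,2) (3,3) (2,0) (0,2) (0,0) [ray(1,1) blocked at (3,3); ray(1,-1) blocked at (2,0); ray(-1,-1) blocked at (0,0)]
  WB@(3,3): attacks (4,4) (4,2) (2,4) (2,2) (1,1) [ray(-1,-1) blocked at (1,1)]
W attacks (1,0): no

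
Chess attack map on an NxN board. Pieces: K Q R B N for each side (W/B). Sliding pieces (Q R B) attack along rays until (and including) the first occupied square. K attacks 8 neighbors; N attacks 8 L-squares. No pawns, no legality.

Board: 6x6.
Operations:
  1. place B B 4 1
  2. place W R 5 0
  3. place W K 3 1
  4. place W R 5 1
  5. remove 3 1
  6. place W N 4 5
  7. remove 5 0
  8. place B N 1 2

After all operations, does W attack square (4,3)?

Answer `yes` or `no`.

Op 1: place BB@(4,1)
Op 2: place WR@(5,0)
Op 3: place WK@(3,1)
Op 4: place WR@(5,1)
Op 5: remove (3,1)
Op 6: place WN@(4,5)
Op 7: remove (5,0)
Op 8: place BN@(1,2)
Per-piece attacks for W:
  WN@(4,5): attacks (5,3) (3,3) (2,4)
  WR@(5,1): attacks (5,2) (5,3) (5,4) (5,5) (5,0) (4,1) [ray(-1,0) blocked at (4,1)]
W attacks (4,3): no

Answer: no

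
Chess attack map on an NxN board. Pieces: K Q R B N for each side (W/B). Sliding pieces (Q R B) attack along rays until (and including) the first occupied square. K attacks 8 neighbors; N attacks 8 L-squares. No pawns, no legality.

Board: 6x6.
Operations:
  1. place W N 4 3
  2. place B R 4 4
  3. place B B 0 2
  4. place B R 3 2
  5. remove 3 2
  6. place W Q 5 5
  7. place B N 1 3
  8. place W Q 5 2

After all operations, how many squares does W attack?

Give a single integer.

Answer: 22

Derivation:
Op 1: place WN@(4,3)
Op 2: place BR@(4,4)
Op 3: place BB@(0,2)
Op 4: place BR@(3,2)
Op 5: remove (3,2)
Op 6: place WQ@(5,5)
Op 7: place BN@(1,3)
Op 8: place WQ@(5,2)
Per-piece attacks for W:
  WN@(4,3): attacks (5,5) (3,5) (2,4) (5,1) (3,1) (2,2)
  WQ@(5,2): attacks (5,3) (5,4) (5,5) (5,1) (5,0) (4,2) (3,2) (2,2) (1,2) (0,2) (4,3) (4,1) (3,0) [ray(0,1) blocked at (5,5); ray(-1,0) blocked at (0,2); ray(-1,1) blocked at (4,3)]
  WQ@(5,5): attacks (5,4) (5,3) (5,2) (4,5) (3,5) (2,5) (1,5) (0,5) (4,4) [ray(0,-1) blocked at (5,2); ray(-1,-1) blocked at (4,4)]
Union (22 distinct): (0,2) (0,5) (1,2) (1,5) (2,2) (2,4) (2,5) (3,0) (3,1) (3,2) (3,5) (4,1) (4,2) (4,3) (4,4) (4,5) (5,0) (5,1) (5,2) (5,3) (5,4) (5,5)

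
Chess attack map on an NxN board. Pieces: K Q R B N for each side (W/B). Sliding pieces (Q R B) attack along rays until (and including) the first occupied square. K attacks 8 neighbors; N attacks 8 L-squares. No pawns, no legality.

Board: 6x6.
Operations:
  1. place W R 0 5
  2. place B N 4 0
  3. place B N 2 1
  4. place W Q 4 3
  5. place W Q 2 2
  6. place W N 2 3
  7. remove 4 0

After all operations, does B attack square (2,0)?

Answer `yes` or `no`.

Answer: no

Derivation:
Op 1: place WR@(0,5)
Op 2: place BN@(4,0)
Op 3: place BN@(2,1)
Op 4: place WQ@(4,3)
Op 5: place WQ@(2,2)
Op 6: place WN@(2,3)
Op 7: remove (4,0)
Per-piece attacks for B:
  BN@(2,1): attacks (3,3) (4,2) (1,3) (0,2) (4,0) (0,0)
B attacks (2,0): no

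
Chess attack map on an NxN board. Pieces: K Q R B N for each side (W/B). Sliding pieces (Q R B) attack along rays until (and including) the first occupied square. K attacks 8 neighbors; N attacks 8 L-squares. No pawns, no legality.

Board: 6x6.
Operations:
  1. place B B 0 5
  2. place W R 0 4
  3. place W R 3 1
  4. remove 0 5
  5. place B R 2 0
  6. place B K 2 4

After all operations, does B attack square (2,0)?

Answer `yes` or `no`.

Answer: no

Derivation:
Op 1: place BB@(0,5)
Op 2: place WR@(0,4)
Op 3: place WR@(3,1)
Op 4: remove (0,5)
Op 5: place BR@(2,0)
Op 6: place BK@(2,4)
Per-piece attacks for B:
  BR@(2,0): attacks (2,1) (2,2) (2,3) (2,4) (3,0) (4,0) (5,0) (1,0) (0,0) [ray(0,1) blocked at (2,4)]
  BK@(2,4): attacks (2,5) (2,3) (3,4) (1,4) (3,5) (3,3) (1,5) (1,3)
B attacks (2,0): no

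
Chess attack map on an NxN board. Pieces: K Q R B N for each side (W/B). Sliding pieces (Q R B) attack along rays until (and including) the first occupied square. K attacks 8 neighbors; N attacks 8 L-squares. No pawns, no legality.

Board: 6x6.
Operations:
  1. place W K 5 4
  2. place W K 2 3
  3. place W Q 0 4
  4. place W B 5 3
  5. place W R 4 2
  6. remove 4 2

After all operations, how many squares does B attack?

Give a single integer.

Answer: 0

Derivation:
Op 1: place WK@(5,4)
Op 2: place WK@(2,3)
Op 3: place WQ@(0,4)
Op 4: place WB@(5,3)
Op 5: place WR@(4,2)
Op 6: remove (4,2)
Per-piece attacks for B:
Union (0 distinct): (none)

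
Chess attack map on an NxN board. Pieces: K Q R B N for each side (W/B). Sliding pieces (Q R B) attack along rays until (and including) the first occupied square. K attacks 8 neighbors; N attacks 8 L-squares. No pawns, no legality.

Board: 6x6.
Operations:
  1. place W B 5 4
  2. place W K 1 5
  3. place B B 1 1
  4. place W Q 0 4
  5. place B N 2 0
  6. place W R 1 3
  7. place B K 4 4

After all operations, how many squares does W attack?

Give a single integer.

Answer: 23

Derivation:
Op 1: place WB@(5,4)
Op 2: place WK@(1,5)
Op 3: place BB@(1,1)
Op 4: place WQ@(0,4)
Op 5: place BN@(2,0)
Op 6: place WR@(1,3)
Op 7: place BK@(4,4)
Per-piece attacks for W:
  WQ@(0,4): attacks (0,5) (0,3) (0,2) (0,1) (0,0) (1,4) (2,4) (3,4) (4,4) (1,5) (1,3) [ray(1,0) blocked at (4,4); ray(1,1) blocked at (1,5); ray(1,-1) blocked at (1,3)]
  WR@(1,3): attacks (1,4) (1,5) (1,2) (1,1) (2,3) (3,3) (4,3) (5,3) (0,3) [ray(0,1) blocked at (1,5); ray(0,-1) blocked at (1,1)]
  WK@(1,5): attacks (1,4) (2,5) (0,5) (2,4) (0,4)
  WB@(5,4): attacks (4,5) (4,3) (3,2) (2,1) (1,0)
Union (23 distinct): (0,0) (0,1) (0,2) (0,3) (0,4) (0,5) (1,0) (1,1) (1,2) (1,3) (1,4) (1,5) (2,1) (2,3) (2,4) (2,5) (3,2) (3,3) (3,4) (4,3) (4,4) (4,5) (5,3)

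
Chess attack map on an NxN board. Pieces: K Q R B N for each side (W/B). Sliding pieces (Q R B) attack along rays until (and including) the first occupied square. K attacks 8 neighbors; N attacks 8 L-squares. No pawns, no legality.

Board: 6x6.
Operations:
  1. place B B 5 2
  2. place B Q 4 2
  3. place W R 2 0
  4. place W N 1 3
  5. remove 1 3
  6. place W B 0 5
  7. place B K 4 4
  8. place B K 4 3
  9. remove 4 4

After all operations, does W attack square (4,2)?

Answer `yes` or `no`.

Op 1: place BB@(5,2)
Op 2: place BQ@(4,2)
Op 3: place WR@(2,0)
Op 4: place WN@(1,3)
Op 5: remove (1,3)
Op 6: place WB@(0,5)
Op 7: place BK@(4,4)
Op 8: place BK@(4,3)
Op 9: remove (4,4)
Per-piece attacks for W:
  WB@(0,5): attacks (1,4) (2,3) (3,2) (4,1) (5,0)
  WR@(2,0): attacks (2,1) (2,2) (2,3) (2,4) (2,5) (3,0) (4,0) (5,0) (1,0) (0,0)
W attacks (4,2): no

Answer: no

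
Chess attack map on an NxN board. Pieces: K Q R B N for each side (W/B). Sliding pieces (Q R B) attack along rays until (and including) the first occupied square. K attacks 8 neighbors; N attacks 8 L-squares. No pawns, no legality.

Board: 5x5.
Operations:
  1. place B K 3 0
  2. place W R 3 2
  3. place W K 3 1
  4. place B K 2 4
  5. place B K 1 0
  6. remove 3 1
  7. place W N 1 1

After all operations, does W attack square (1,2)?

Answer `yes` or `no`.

Op 1: place BK@(3,0)
Op 2: place WR@(3,2)
Op 3: place WK@(3,1)
Op 4: place BK@(2,4)
Op 5: place BK@(1,0)
Op 6: remove (3,1)
Op 7: place WN@(1,1)
Per-piece attacks for W:
  WN@(1,1): attacks (2,3) (3,2) (0,3) (3,0)
  WR@(3,2): attacks (3,3) (3,4) (3,1) (3,0) (4,2) (2,2) (1,2) (0,2) [ray(0,-1) blocked at (3,0)]
W attacks (1,2): yes

Answer: yes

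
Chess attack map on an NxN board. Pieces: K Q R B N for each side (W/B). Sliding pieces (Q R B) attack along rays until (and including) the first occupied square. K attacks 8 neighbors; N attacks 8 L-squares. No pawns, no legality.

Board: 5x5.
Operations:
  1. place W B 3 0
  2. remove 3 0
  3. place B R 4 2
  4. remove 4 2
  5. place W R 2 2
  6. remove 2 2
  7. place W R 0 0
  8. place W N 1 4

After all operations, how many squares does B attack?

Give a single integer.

Op 1: place WB@(3,0)
Op 2: remove (3,0)
Op 3: place BR@(4,2)
Op 4: remove (4,2)
Op 5: place WR@(2,2)
Op 6: remove (2,2)
Op 7: place WR@(0,0)
Op 8: place WN@(1,4)
Per-piece attacks for B:
Union (0 distinct): (none)

Answer: 0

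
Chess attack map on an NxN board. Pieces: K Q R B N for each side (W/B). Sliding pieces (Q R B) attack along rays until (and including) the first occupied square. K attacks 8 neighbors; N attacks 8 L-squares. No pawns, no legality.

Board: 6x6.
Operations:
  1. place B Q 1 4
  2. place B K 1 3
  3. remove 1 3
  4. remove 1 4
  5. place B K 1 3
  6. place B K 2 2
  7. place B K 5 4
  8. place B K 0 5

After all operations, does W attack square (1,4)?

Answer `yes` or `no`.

Op 1: place BQ@(1,4)
Op 2: place BK@(1,3)
Op 3: remove (1,3)
Op 4: remove (1,4)
Op 5: place BK@(1,3)
Op 6: place BK@(2,2)
Op 7: place BK@(5,4)
Op 8: place BK@(0,5)
Per-piece attacks for W:
W attacks (1,4): no

Answer: no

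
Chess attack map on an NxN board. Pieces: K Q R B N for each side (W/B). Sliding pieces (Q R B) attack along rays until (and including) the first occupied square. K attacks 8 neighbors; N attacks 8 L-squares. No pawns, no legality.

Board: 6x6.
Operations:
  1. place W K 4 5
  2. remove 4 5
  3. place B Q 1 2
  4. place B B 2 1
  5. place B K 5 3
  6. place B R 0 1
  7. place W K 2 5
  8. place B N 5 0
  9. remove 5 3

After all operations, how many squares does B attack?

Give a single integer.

Op 1: place WK@(4,5)
Op 2: remove (4,5)
Op 3: place BQ@(1,2)
Op 4: place BB@(2,1)
Op 5: place BK@(5,3)
Op 6: place BR@(0,1)
Op 7: place WK@(2,5)
Op 8: place BN@(5,0)
Op 9: remove (5,3)
Per-piece attacks for B:
  BR@(0,1): attacks (0,2) (0,3) (0,4) (0,5) (0,0) (1,1) (2,1) [ray(1,0) blocked at (2,1)]
  BQ@(1,2): attacks (1,3) (1,4) (1,5) (1,1) (1,0) (2,2) (3,2) (4,2) (5,2) (0,2) (2,3) (3,4) (4,5) (2,1) (0,3) (0,1) [ray(1,-1) blocked at (2,1); ray(-1,-1) blocked at (0,1)]
  BB@(2,1): attacks (3,2) (4,3) (5,4) (3,0) (1,2) (1,0) [ray(-1,1) blocked at (1,2)]
  BN@(5,0): attacks (4,2) (3,1)
Union (24 distinct): (0,0) (0,1) (0,2) (0,3) (0,4) (0,5) (1,0) (1,1) (1,2) (1,3) (1,4) (1,5) (2,1) (2,2) (2,3) (3,0) (3,1) (3,2) (3,4) (4,2) (4,3) (4,5) (5,2) (5,4)

Answer: 24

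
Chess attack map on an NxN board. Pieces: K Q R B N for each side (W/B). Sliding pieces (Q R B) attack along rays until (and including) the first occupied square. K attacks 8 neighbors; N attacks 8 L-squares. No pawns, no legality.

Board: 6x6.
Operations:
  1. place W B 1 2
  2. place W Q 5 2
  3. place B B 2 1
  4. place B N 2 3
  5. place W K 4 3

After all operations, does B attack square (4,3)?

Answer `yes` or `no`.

Op 1: place WB@(1,2)
Op 2: place WQ@(5,2)
Op 3: place BB@(2,1)
Op 4: place BN@(2,3)
Op 5: place WK@(4,3)
Per-piece attacks for B:
  BB@(2,1): attacks (3,2) (4,3) (3,0) (1,2) (1,0) [ray(1,1) blocked at (4,3); ray(-1,1) blocked at (1,2)]
  BN@(2,3): attacks (3,5) (4,4) (1,5) (0,4) (3,1) (4,2) (1,1) (0,2)
B attacks (4,3): yes

Answer: yes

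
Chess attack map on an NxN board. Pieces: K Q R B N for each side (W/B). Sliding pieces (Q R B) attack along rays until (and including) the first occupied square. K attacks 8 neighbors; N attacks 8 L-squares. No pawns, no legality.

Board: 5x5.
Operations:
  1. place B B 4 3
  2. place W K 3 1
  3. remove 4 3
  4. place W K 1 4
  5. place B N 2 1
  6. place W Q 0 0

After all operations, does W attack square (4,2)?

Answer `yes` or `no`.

Op 1: place BB@(4,3)
Op 2: place WK@(3,1)
Op 3: remove (4,3)
Op 4: place WK@(1,4)
Op 5: place BN@(2,1)
Op 6: place WQ@(0,0)
Per-piece attacks for W:
  WQ@(0,0): attacks (0,1) (0,2) (0,3) (0,4) (1,0) (2,0) (3,0) (4,0) (1,1) (2,2) (3,3) (4,4)
  WK@(1,4): attacks (1,3) (2,4) (0,4) (2,3) (0,3)
  WK@(3,1): attacks (3,2) (3,0) (4,1) (2,1) (4,2) (4,0) (2,2) (2,0)
W attacks (4,2): yes

Answer: yes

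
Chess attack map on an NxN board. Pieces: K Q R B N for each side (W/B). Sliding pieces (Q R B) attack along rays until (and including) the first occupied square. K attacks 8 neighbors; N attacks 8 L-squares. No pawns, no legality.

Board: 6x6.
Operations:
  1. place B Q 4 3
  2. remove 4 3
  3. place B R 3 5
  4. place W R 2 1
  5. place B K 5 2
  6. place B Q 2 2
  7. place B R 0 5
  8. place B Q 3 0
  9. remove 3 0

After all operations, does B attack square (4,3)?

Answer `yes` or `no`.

Answer: yes

Derivation:
Op 1: place BQ@(4,3)
Op 2: remove (4,3)
Op 3: place BR@(3,5)
Op 4: place WR@(2,1)
Op 5: place BK@(5,2)
Op 6: place BQ@(2,2)
Op 7: place BR@(0,5)
Op 8: place BQ@(3,0)
Op 9: remove (3,0)
Per-piece attacks for B:
  BR@(0,5): attacks (0,4) (0,3) (0,2) (0,1) (0,0) (1,5) (2,5) (3,5) [ray(1,0) blocked at (3,5)]
  BQ@(2,2): attacks (2,3) (2,4) (2,5) (2,1) (3,2) (4,2) (5,2) (1,2) (0,2) (3,3) (4,4) (5,5) (3,1) (4,0) (1,3) (0,4) (1,1) (0,0) [ray(0,-1) blocked at (2,1); ray(1,0) blocked at (5,2)]
  BR@(3,5): attacks (3,4) (3,3) (3,2) (3,1) (3,0) (4,5) (5,5) (2,5) (1,5) (0,5) [ray(-1,0) blocked at (0,5)]
  BK@(5,2): attacks (5,3) (5,1) (4,2) (4,3) (4,1)
B attacks (4,3): yes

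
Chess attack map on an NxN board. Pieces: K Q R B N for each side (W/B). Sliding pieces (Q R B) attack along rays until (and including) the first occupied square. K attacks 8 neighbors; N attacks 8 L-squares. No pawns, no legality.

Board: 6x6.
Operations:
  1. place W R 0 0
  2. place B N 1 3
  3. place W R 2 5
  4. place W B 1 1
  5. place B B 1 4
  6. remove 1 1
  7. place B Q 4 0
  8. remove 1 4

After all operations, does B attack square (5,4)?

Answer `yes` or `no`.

Op 1: place WR@(0,0)
Op 2: place BN@(1,3)
Op 3: place WR@(2,5)
Op 4: place WB@(1,1)
Op 5: place BB@(1,4)
Op 6: remove (1,1)
Op 7: place BQ@(4,0)
Op 8: remove (1,4)
Per-piece attacks for B:
  BN@(1,3): attacks (2,5) (3,4) (0,5) (2,1) (3,2) (0,1)
  BQ@(4,0): attacks (4,1) (4,2) (4,3) (4,4) (4,5) (5,0) (3,0) (2,0) (1,0) (0,0) (5,1) (3,1) (2,2) (1,3) [ray(-1,0) blocked at (0,0); ray(-1,1) blocked at (1,3)]
B attacks (5,4): no

Answer: no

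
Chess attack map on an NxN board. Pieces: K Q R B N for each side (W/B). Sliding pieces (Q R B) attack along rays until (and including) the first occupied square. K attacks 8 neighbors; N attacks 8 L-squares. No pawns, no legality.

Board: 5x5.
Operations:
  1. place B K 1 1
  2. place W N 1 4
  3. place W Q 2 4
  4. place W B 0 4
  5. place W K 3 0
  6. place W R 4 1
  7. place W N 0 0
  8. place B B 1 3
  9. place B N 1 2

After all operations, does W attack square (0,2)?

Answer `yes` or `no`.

Answer: yes

Derivation:
Op 1: place BK@(1,1)
Op 2: place WN@(1,4)
Op 3: place WQ@(2,4)
Op 4: place WB@(0,4)
Op 5: place WK@(3,0)
Op 6: place WR@(4,1)
Op 7: place WN@(0,0)
Op 8: place BB@(1,3)
Op 9: place BN@(1,2)
Per-piece attacks for W:
  WN@(0,0): attacks (1,2) (2,1)
  WB@(0,4): attacks (1,3) [ray(1,-1) blocked at (1,3)]
  WN@(1,4): attacks (2,2) (3,3) (0,2)
  WQ@(2,4): attacks (2,3) (2,2) (2,1) (2,0) (3,4) (4,4) (1,4) (3,3) (4,2) (1,3) [ray(-1,0) blocked at (1,4); ray(-1,-1) blocked at (1,3)]
  WK@(3,0): attacks (3,1) (4,0) (2,0) (4,1) (2,1)
  WR@(4,1): attacks (4,2) (4,3) (4,4) (4,0) (3,1) (2,1) (1,1) [ray(-1,0) blocked at (1,1)]
W attacks (0,2): yes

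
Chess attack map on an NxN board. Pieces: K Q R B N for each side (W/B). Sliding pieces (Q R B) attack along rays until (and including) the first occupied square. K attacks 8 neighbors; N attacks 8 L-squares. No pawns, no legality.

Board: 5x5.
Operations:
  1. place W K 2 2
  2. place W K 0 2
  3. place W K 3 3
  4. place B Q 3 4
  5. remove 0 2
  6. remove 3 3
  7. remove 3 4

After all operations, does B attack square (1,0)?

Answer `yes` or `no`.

Answer: no

Derivation:
Op 1: place WK@(2,2)
Op 2: place WK@(0,2)
Op 3: place WK@(3,3)
Op 4: place BQ@(3,4)
Op 5: remove (0,2)
Op 6: remove (3,3)
Op 7: remove (3,4)
Per-piece attacks for B:
B attacks (1,0): no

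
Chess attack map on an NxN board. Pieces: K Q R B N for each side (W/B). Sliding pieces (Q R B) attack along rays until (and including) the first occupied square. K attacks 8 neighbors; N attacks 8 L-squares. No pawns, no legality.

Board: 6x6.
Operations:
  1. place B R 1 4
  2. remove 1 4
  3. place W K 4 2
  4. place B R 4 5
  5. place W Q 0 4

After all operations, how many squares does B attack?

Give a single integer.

Answer: 8

Derivation:
Op 1: place BR@(1,4)
Op 2: remove (1,4)
Op 3: place WK@(4,2)
Op 4: place BR@(4,5)
Op 5: place WQ@(0,4)
Per-piece attacks for B:
  BR@(4,5): attacks (4,4) (4,3) (4,2) (5,5) (3,5) (2,5) (1,5) (0,5) [ray(0,-1) blocked at (4,2)]
Union (8 distinct): (0,5) (1,5) (2,5) (3,5) (4,2) (4,3) (4,4) (5,5)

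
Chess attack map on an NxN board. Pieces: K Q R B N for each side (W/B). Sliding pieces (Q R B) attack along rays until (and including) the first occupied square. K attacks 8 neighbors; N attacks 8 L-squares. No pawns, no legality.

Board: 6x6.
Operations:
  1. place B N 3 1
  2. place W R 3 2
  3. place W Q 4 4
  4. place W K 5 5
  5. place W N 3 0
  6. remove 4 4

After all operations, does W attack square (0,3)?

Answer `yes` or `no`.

Answer: no

Derivation:
Op 1: place BN@(3,1)
Op 2: place WR@(3,2)
Op 3: place WQ@(4,4)
Op 4: place WK@(5,5)
Op 5: place WN@(3,0)
Op 6: remove (4,4)
Per-piece attacks for W:
  WN@(3,0): attacks (4,2) (5,1) (2,2) (1,1)
  WR@(3,2): attacks (3,3) (3,4) (3,5) (3,1) (4,2) (5,2) (2,2) (1,2) (0,2) [ray(0,-1) blocked at (3,1)]
  WK@(5,5): attacks (5,4) (4,5) (4,4)
W attacks (0,3): no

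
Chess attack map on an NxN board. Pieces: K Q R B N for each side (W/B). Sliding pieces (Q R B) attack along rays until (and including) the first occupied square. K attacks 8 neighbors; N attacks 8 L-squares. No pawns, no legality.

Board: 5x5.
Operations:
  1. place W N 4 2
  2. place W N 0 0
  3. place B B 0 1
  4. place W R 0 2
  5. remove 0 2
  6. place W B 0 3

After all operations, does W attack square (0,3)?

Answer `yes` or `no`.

Answer: no

Derivation:
Op 1: place WN@(4,2)
Op 2: place WN@(0,0)
Op 3: place BB@(0,1)
Op 4: place WR@(0,2)
Op 5: remove (0,2)
Op 6: place WB@(0,3)
Per-piece attacks for W:
  WN@(0,0): attacks (1,2) (2,1)
  WB@(0,3): attacks (1,4) (1,2) (2,1) (3,0)
  WN@(4,2): attacks (3,4) (2,3) (3,0) (2,1)
W attacks (0,3): no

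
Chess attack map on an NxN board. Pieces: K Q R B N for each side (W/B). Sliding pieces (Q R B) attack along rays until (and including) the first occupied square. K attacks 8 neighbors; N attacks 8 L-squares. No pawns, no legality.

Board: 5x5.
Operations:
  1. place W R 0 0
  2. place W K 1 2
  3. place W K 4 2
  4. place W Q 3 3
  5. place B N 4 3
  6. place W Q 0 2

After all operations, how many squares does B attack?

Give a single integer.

Op 1: place WR@(0,0)
Op 2: place WK@(1,2)
Op 3: place WK@(4,2)
Op 4: place WQ@(3,3)
Op 5: place BN@(4,3)
Op 6: place WQ@(0,2)
Per-piece attacks for B:
  BN@(4,3): attacks (2,4) (3,1) (2,2)
Union (3 distinct): (2,2) (2,4) (3,1)

Answer: 3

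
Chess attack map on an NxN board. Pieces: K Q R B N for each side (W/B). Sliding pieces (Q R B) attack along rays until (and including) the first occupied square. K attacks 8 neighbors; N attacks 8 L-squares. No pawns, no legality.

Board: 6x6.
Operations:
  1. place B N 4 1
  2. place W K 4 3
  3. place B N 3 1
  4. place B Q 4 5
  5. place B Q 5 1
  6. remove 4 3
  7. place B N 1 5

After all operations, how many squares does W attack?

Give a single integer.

Answer: 0

Derivation:
Op 1: place BN@(4,1)
Op 2: place WK@(4,3)
Op 3: place BN@(3,1)
Op 4: place BQ@(4,5)
Op 5: place BQ@(5,1)
Op 6: remove (4,3)
Op 7: place BN@(1,5)
Per-piece attacks for W:
Union (0 distinct): (none)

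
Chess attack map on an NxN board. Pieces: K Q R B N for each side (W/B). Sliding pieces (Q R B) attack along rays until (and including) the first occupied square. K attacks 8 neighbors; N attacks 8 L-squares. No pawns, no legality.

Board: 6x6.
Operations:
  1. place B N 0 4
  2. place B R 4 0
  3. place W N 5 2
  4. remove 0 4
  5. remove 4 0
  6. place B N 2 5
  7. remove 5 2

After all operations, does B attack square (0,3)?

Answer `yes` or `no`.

Op 1: place BN@(0,4)
Op 2: place BR@(4,0)
Op 3: place WN@(5,2)
Op 4: remove (0,4)
Op 5: remove (4,0)
Op 6: place BN@(2,5)
Op 7: remove (5,2)
Per-piece attacks for B:
  BN@(2,5): attacks (3,3) (4,4) (1,3) (0,4)
B attacks (0,3): no

Answer: no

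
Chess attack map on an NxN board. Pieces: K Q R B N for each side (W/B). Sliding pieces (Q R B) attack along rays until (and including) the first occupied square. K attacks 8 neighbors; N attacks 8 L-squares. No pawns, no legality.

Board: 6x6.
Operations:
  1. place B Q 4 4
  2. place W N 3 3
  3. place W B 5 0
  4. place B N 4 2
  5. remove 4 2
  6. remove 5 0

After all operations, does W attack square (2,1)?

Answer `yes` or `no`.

Op 1: place BQ@(4,4)
Op 2: place WN@(3,3)
Op 3: place WB@(5,0)
Op 4: place BN@(4,2)
Op 5: remove (4,2)
Op 6: remove (5,0)
Per-piece attacks for W:
  WN@(3,3): attacks (4,5) (5,4) (2,5) (1,4) (4,1) (5,2) (2,1) (1,2)
W attacks (2,1): yes

Answer: yes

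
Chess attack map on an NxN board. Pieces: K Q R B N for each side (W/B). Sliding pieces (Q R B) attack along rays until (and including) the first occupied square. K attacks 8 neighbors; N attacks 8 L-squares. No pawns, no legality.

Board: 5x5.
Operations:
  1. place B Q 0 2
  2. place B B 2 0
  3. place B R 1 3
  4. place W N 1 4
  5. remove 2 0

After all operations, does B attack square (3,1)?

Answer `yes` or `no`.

Op 1: place BQ@(0,2)
Op 2: place BB@(2,0)
Op 3: place BR@(1,3)
Op 4: place WN@(1,4)
Op 5: remove (2,0)
Per-piece attacks for B:
  BQ@(0,2): attacks (0,3) (0,4) (0,1) (0,0) (1,2) (2,2) (3,2) (4,2) (1,3) (1,1) (2,0) [ray(1,1) blocked at (1,3)]
  BR@(1,3): attacks (1,4) (1,2) (1,1) (1,0) (2,3) (3,3) (4,3) (0,3) [ray(0,1) blocked at (1,4)]
B attacks (3,1): no

Answer: no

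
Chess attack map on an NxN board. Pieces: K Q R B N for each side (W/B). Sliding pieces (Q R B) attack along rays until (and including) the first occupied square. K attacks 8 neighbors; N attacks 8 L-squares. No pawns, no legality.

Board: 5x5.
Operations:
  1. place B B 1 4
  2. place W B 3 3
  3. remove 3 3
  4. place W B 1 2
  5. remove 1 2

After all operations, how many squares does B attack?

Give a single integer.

Answer: 4

Derivation:
Op 1: place BB@(1,4)
Op 2: place WB@(3,3)
Op 3: remove (3,3)
Op 4: place WB@(1,2)
Op 5: remove (1,2)
Per-piece attacks for B:
  BB@(1,4): attacks (2,3) (3,2) (4,1) (0,3)
Union (4 distinct): (0,3) (2,3) (3,2) (4,1)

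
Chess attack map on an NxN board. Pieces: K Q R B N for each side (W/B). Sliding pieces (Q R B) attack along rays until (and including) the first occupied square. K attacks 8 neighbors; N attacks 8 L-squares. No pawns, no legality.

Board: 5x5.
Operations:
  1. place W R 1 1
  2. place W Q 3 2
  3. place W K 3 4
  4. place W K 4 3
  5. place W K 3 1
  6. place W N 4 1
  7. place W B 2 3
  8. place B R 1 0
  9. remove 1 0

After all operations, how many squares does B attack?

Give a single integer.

Op 1: place WR@(1,1)
Op 2: place WQ@(3,2)
Op 3: place WK@(3,4)
Op 4: place WK@(4,3)
Op 5: place WK@(3,1)
Op 6: place WN@(4,1)
Op 7: place WB@(2,3)
Op 8: place BR@(1,0)
Op 9: remove (1,0)
Per-piece attacks for B:
Union (0 distinct): (none)

Answer: 0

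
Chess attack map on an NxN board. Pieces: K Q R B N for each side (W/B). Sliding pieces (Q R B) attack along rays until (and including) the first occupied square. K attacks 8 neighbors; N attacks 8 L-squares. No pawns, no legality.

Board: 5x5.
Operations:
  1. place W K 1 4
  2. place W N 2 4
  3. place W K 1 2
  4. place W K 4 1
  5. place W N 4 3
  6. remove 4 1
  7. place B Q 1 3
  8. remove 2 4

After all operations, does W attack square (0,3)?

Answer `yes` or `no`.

Answer: yes

Derivation:
Op 1: place WK@(1,4)
Op 2: place WN@(2,4)
Op 3: place WK@(1,2)
Op 4: place WK@(4,1)
Op 5: place WN@(4,3)
Op 6: remove (4,1)
Op 7: place BQ@(1,3)
Op 8: remove (2,4)
Per-piece attacks for W:
  WK@(1,2): attacks (1,3) (1,1) (2,2) (0,2) (2,3) (2,1) (0,3) (0,1)
  WK@(1,4): attacks (1,3) (2,4) (0,4) (2,3) (0,3)
  WN@(4,3): attacks (2,4) (3,1) (2,2)
W attacks (0,3): yes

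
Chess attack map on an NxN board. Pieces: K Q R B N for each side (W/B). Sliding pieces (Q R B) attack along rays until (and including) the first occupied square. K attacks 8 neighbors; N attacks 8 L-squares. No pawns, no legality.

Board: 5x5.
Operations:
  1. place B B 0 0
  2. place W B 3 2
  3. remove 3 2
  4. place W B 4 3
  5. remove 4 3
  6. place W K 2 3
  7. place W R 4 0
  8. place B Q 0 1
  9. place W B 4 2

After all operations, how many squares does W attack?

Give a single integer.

Answer: 15

Derivation:
Op 1: place BB@(0,0)
Op 2: place WB@(3,2)
Op 3: remove (3,2)
Op 4: place WB@(4,3)
Op 5: remove (4,3)
Op 6: place WK@(2,3)
Op 7: place WR@(4,0)
Op 8: place BQ@(0,1)
Op 9: place WB@(4,2)
Per-piece attacks for W:
  WK@(2,3): attacks (2,4) (2,2) (3,3) (1,3) (3,4) (3,2) (1,4) (1,2)
  WR@(4,0): attacks (4,1) (4,2) (3,0) (2,0) (1,0) (0,0) [ray(0,1) blocked at (4,2); ray(-1,0) blocked at (0,0)]
  WB@(4,2): attacks (3,3) (2,4) (3,1) (2,0)
Union (15 distinct): (0,0) (1,0) (1,2) (1,3) (1,4) (2,0) (2,2) (2,4) (3,0) (3,1) (3,2) (3,3) (3,4) (4,1) (4,2)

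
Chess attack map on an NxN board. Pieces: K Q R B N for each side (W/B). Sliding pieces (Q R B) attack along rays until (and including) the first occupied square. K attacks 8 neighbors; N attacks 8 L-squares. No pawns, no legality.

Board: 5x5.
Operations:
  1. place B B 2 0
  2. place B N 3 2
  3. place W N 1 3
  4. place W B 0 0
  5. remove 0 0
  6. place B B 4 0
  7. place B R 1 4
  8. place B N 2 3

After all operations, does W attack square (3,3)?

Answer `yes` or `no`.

Op 1: place BB@(2,0)
Op 2: place BN@(3,2)
Op 3: place WN@(1,3)
Op 4: place WB@(0,0)
Op 5: remove (0,0)
Op 6: place BB@(4,0)
Op 7: place BR@(1,4)
Op 8: place BN@(2,3)
Per-piece attacks for W:
  WN@(1,3): attacks (3,4) (2,1) (3,2) (0,1)
W attacks (3,3): no

Answer: no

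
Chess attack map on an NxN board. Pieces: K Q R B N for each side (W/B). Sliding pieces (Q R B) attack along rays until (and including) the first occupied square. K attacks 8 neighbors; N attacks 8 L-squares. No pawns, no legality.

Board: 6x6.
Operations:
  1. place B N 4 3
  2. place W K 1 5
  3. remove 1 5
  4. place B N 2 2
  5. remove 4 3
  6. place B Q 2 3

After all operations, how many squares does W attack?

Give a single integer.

Op 1: place BN@(4,3)
Op 2: place WK@(1,5)
Op 3: remove (1,5)
Op 4: place BN@(2,2)
Op 5: remove (4,3)
Op 6: place BQ@(2,3)
Per-piece attacks for W:
Union (0 distinct): (none)

Answer: 0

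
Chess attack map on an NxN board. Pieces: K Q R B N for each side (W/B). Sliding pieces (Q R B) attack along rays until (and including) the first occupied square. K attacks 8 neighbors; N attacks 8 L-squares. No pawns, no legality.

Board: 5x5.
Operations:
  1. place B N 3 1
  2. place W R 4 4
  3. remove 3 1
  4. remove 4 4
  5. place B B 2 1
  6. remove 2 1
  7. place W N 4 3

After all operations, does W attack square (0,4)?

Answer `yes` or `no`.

Op 1: place BN@(3,1)
Op 2: place WR@(4,4)
Op 3: remove (3,1)
Op 4: remove (4,4)
Op 5: place BB@(2,1)
Op 6: remove (2,1)
Op 7: place WN@(4,3)
Per-piece attacks for W:
  WN@(4,3): attacks (2,4) (3,1) (2,2)
W attacks (0,4): no

Answer: no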